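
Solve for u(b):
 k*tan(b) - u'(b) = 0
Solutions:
 u(b) = C1 - k*log(cos(b))


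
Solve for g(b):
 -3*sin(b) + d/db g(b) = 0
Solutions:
 g(b) = C1 - 3*cos(b)


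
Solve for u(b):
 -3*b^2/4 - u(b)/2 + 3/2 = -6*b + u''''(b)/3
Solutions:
 u(b) = -3*b^2/2 + 12*b + (C1*sin(6^(1/4)*b/2) + C2*cos(6^(1/4)*b/2))*exp(-6^(1/4)*b/2) + (C3*sin(6^(1/4)*b/2) + C4*cos(6^(1/4)*b/2))*exp(6^(1/4)*b/2) + 3


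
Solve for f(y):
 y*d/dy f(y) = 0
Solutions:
 f(y) = C1


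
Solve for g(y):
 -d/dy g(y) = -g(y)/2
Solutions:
 g(y) = C1*exp(y/2)


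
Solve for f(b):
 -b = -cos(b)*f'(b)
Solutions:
 f(b) = C1 + Integral(b/cos(b), b)


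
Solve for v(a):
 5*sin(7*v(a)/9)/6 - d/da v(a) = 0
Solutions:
 -5*a/6 + 9*log(cos(7*v(a)/9) - 1)/14 - 9*log(cos(7*v(a)/9) + 1)/14 = C1


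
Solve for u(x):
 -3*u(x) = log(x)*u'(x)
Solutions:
 u(x) = C1*exp(-3*li(x))


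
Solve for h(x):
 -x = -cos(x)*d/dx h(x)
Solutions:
 h(x) = C1 + Integral(x/cos(x), x)


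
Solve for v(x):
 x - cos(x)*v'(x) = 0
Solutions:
 v(x) = C1 + Integral(x/cos(x), x)


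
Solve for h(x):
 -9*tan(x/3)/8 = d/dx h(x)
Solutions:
 h(x) = C1 + 27*log(cos(x/3))/8


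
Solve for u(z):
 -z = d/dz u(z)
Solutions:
 u(z) = C1 - z^2/2


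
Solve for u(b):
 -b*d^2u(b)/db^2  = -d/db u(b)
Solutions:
 u(b) = C1 + C2*b^2


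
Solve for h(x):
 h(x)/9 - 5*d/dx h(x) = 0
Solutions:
 h(x) = C1*exp(x/45)


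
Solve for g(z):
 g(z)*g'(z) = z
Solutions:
 g(z) = -sqrt(C1 + z^2)
 g(z) = sqrt(C1 + z^2)


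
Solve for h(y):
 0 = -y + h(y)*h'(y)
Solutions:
 h(y) = -sqrt(C1 + y^2)
 h(y) = sqrt(C1 + y^2)


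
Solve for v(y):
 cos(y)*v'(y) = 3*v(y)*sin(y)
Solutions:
 v(y) = C1/cos(y)^3


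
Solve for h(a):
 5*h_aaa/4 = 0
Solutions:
 h(a) = C1 + C2*a + C3*a^2


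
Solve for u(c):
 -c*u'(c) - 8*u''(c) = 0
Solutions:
 u(c) = C1 + C2*erf(c/4)


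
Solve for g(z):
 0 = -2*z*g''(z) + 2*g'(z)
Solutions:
 g(z) = C1 + C2*z^2


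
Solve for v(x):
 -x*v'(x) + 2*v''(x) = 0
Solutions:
 v(x) = C1 + C2*erfi(x/2)


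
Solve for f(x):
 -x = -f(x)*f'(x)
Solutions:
 f(x) = -sqrt(C1 + x^2)
 f(x) = sqrt(C1 + x^2)


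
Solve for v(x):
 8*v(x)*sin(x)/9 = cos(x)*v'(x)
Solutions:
 v(x) = C1/cos(x)^(8/9)


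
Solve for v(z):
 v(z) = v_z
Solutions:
 v(z) = C1*exp(z)


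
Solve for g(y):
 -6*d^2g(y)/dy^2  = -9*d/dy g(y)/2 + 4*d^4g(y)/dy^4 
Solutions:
 g(y) = C1 + C2*exp(2^(1/3)*y*(-2^(1/3)*(9 + sqrt(113))^(1/3) + 4/(9 + sqrt(113))^(1/3))/8)*sin(2^(1/3)*sqrt(3)*y*(4/(9 + sqrt(113))^(1/3) + 2^(1/3)*(9 + sqrt(113))^(1/3))/8) + C3*exp(2^(1/3)*y*(-2^(1/3)*(9 + sqrt(113))^(1/3) + 4/(9 + sqrt(113))^(1/3))/8)*cos(2^(1/3)*sqrt(3)*y*(4/(9 + sqrt(113))^(1/3) + 2^(1/3)*(9 + sqrt(113))^(1/3))/8) + C4*exp(2^(1/3)*y*(-1/(9 + sqrt(113))^(1/3) + 2^(1/3)*(9 + sqrt(113))^(1/3)/4))


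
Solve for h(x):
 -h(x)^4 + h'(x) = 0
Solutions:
 h(x) = (-1/(C1 + 3*x))^(1/3)
 h(x) = (-1/(C1 + x))^(1/3)*(-3^(2/3) - 3*3^(1/6)*I)/6
 h(x) = (-1/(C1 + x))^(1/3)*(-3^(2/3) + 3*3^(1/6)*I)/6


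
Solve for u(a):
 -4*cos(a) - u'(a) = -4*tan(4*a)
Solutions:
 u(a) = C1 - log(cos(4*a)) - 4*sin(a)


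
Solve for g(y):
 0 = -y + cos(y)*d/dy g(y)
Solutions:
 g(y) = C1 + Integral(y/cos(y), y)


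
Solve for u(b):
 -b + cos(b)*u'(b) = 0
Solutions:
 u(b) = C1 + Integral(b/cos(b), b)


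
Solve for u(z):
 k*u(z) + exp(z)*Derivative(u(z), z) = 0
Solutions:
 u(z) = C1*exp(k*exp(-z))


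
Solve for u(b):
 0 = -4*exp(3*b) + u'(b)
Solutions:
 u(b) = C1 + 4*exp(3*b)/3


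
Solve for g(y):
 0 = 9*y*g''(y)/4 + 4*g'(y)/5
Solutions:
 g(y) = C1 + C2*y^(29/45)


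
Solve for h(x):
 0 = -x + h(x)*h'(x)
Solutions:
 h(x) = -sqrt(C1 + x^2)
 h(x) = sqrt(C1 + x^2)


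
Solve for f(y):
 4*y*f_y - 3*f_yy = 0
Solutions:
 f(y) = C1 + C2*erfi(sqrt(6)*y/3)


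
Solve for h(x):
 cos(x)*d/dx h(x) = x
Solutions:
 h(x) = C1 + Integral(x/cos(x), x)


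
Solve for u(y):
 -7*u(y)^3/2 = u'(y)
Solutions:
 u(y) = -sqrt(-1/(C1 - 7*y))
 u(y) = sqrt(-1/(C1 - 7*y))


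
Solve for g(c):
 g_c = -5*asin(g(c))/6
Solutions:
 Integral(1/asin(_y), (_y, g(c))) = C1 - 5*c/6


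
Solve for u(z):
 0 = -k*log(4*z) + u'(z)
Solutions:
 u(z) = C1 + k*z*log(z) - k*z + k*z*log(4)


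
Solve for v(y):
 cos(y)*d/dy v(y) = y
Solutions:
 v(y) = C1 + Integral(y/cos(y), y)


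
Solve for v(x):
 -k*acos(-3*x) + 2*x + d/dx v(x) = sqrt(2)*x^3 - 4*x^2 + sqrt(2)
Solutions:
 v(x) = C1 + k*(x*acos(-3*x) + sqrt(1 - 9*x^2)/3) + sqrt(2)*x^4/4 - 4*x^3/3 - x^2 + sqrt(2)*x


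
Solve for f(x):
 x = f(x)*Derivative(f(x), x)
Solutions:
 f(x) = -sqrt(C1 + x^2)
 f(x) = sqrt(C1 + x^2)


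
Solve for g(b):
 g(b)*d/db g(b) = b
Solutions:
 g(b) = -sqrt(C1 + b^2)
 g(b) = sqrt(C1 + b^2)


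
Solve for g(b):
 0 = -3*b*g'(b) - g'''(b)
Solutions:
 g(b) = C1 + Integral(C2*airyai(-3^(1/3)*b) + C3*airybi(-3^(1/3)*b), b)


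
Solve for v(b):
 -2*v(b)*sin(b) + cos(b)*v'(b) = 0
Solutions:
 v(b) = C1/cos(b)^2


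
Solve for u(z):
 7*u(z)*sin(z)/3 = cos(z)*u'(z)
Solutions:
 u(z) = C1/cos(z)^(7/3)


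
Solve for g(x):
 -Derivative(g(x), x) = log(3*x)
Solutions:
 g(x) = C1 - x*log(x) - x*log(3) + x


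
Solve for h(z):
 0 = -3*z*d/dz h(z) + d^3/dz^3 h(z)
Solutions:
 h(z) = C1 + Integral(C2*airyai(3^(1/3)*z) + C3*airybi(3^(1/3)*z), z)


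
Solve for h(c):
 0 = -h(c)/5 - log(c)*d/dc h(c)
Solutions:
 h(c) = C1*exp(-li(c)/5)


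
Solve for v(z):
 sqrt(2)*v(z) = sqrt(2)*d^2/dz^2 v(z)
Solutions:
 v(z) = C1*exp(-z) + C2*exp(z)


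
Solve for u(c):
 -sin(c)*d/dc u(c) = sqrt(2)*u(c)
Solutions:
 u(c) = C1*(cos(c) + 1)^(sqrt(2)/2)/(cos(c) - 1)^(sqrt(2)/2)


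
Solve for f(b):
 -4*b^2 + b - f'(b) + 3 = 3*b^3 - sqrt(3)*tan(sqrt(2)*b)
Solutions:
 f(b) = C1 - 3*b^4/4 - 4*b^3/3 + b^2/2 + 3*b - sqrt(6)*log(cos(sqrt(2)*b))/2


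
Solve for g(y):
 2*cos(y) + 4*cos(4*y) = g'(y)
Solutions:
 g(y) = C1 + 2*sin(y) + sin(4*y)


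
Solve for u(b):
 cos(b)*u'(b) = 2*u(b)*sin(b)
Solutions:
 u(b) = C1/cos(b)^2


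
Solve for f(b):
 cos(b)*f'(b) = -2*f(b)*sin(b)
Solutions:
 f(b) = C1*cos(b)^2


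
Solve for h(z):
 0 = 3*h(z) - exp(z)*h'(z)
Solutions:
 h(z) = C1*exp(-3*exp(-z))


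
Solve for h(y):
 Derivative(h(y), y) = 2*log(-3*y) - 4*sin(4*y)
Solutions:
 h(y) = C1 + 2*y*log(-y) - 2*y + 2*y*log(3) + cos(4*y)


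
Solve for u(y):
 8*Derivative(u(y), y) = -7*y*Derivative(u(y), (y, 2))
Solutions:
 u(y) = C1 + C2/y^(1/7)


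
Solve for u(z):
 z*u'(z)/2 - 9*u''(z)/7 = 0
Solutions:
 u(z) = C1 + C2*erfi(sqrt(7)*z/6)


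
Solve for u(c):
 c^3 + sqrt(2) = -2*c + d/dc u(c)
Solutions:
 u(c) = C1 + c^4/4 + c^2 + sqrt(2)*c


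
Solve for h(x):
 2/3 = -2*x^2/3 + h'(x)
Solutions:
 h(x) = C1 + 2*x^3/9 + 2*x/3


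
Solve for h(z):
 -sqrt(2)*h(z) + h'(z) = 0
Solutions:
 h(z) = C1*exp(sqrt(2)*z)


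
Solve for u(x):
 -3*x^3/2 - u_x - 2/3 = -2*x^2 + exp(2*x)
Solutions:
 u(x) = C1 - 3*x^4/8 + 2*x^3/3 - 2*x/3 - exp(2*x)/2


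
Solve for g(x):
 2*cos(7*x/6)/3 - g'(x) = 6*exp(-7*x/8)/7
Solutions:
 g(x) = C1 + 4*sin(7*x/6)/7 + 48*exp(-7*x/8)/49


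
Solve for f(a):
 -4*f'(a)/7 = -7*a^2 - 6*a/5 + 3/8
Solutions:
 f(a) = C1 + 49*a^3/12 + 21*a^2/20 - 21*a/32


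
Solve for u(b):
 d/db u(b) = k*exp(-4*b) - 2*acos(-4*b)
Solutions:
 u(b) = C1 - 2*b*acos(-4*b) - k*exp(-4*b)/4 - sqrt(1 - 16*b^2)/2


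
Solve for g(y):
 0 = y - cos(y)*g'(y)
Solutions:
 g(y) = C1 + Integral(y/cos(y), y)


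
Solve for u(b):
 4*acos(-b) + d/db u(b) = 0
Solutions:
 u(b) = C1 - 4*b*acos(-b) - 4*sqrt(1 - b^2)


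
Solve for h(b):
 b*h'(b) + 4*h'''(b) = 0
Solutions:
 h(b) = C1 + Integral(C2*airyai(-2^(1/3)*b/2) + C3*airybi(-2^(1/3)*b/2), b)


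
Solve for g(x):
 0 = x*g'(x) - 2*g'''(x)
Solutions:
 g(x) = C1 + Integral(C2*airyai(2^(2/3)*x/2) + C3*airybi(2^(2/3)*x/2), x)


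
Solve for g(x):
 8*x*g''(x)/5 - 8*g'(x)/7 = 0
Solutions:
 g(x) = C1 + C2*x^(12/7)


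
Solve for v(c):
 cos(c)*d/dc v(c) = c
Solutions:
 v(c) = C1 + Integral(c/cos(c), c)


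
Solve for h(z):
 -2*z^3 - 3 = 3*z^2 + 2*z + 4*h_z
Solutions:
 h(z) = C1 - z^4/8 - z^3/4 - z^2/4 - 3*z/4


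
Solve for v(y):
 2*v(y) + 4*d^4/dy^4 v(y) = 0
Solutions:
 v(y) = (C1*sin(2^(1/4)*y/2) + C2*cos(2^(1/4)*y/2))*exp(-2^(1/4)*y/2) + (C3*sin(2^(1/4)*y/2) + C4*cos(2^(1/4)*y/2))*exp(2^(1/4)*y/2)


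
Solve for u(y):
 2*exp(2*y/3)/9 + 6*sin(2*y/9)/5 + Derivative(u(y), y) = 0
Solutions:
 u(y) = C1 - exp(2*y/3)/3 + 27*cos(2*y/9)/5


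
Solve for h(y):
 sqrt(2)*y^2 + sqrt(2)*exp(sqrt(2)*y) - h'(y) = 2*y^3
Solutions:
 h(y) = C1 - y^4/2 + sqrt(2)*y^3/3 + exp(sqrt(2)*y)


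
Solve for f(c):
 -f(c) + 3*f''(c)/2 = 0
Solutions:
 f(c) = C1*exp(-sqrt(6)*c/3) + C2*exp(sqrt(6)*c/3)


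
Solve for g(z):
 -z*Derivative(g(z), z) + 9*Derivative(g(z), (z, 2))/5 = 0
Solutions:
 g(z) = C1 + C2*erfi(sqrt(10)*z/6)


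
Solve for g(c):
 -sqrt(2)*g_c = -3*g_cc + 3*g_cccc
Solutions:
 g(c) = C1 + C2*exp(2^(1/6)*3^(1/3)*c*(2*3^(1/3)/(sqrt(3) + 3)^(1/3) + 2^(2/3)*(sqrt(3) + 3)^(1/3))/12)*sin(6^(1/6)*c*(-6^(2/3)*(sqrt(3) + 3)^(1/3) + 6/(sqrt(3) + 3)^(1/3))/12) + C3*exp(2^(1/6)*3^(1/3)*c*(2*3^(1/3)/(sqrt(3) + 3)^(1/3) + 2^(2/3)*(sqrt(3) + 3)^(1/3))/12)*cos(6^(1/6)*c*(-6^(2/3)*(sqrt(3) + 3)^(1/3) + 6/(sqrt(3) + 3)^(1/3))/12) + C4*exp(-2^(1/6)*3^(1/3)*c*(2*3^(1/3)/(sqrt(3) + 3)^(1/3) + 2^(2/3)*(sqrt(3) + 3)^(1/3))/6)


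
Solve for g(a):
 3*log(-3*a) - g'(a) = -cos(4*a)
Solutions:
 g(a) = C1 + 3*a*log(-a) - 3*a + 3*a*log(3) + sin(4*a)/4


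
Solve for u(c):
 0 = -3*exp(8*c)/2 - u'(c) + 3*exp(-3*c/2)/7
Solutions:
 u(c) = C1 - 3*exp(8*c)/16 - 2*exp(-3*c/2)/7


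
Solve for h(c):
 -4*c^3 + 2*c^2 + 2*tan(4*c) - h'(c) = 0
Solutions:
 h(c) = C1 - c^4 + 2*c^3/3 - log(cos(4*c))/2


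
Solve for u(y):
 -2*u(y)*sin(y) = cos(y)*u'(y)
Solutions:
 u(y) = C1*cos(y)^2


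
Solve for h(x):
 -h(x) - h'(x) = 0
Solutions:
 h(x) = C1*exp(-x)


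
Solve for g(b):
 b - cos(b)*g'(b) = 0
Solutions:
 g(b) = C1 + Integral(b/cos(b), b)


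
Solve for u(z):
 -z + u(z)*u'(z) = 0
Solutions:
 u(z) = -sqrt(C1 + z^2)
 u(z) = sqrt(C1 + z^2)


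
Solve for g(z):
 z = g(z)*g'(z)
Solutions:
 g(z) = -sqrt(C1 + z^2)
 g(z) = sqrt(C1 + z^2)


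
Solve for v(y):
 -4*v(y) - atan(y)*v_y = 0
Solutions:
 v(y) = C1*exp(-4*Integral(1/atan(y), y))


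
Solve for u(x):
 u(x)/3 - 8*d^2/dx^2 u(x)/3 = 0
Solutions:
 u(x) = C1*exp(-sqrt(2)*x/4) + C2*exp(sqrt(2)*x/4)


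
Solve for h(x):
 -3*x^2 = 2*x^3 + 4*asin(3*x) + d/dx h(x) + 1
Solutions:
 h(x) = C1 - x^4/2 - x^3 - 4*x*asin(3*x) - x - 4*sqrt(1 - 9*x^2)/3


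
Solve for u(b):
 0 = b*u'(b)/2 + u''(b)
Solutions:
 u(b) = C1 + C2*erf(b/2)


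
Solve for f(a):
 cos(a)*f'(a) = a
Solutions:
 f(a) = C1 + Integral(a/cos(a), a)


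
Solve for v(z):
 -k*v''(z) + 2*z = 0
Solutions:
 v(z) = C1 + C2*z + z^3/(3*k)


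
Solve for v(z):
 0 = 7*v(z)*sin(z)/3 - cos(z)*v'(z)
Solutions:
 v(z) = C1/cos(z)^(7/3)


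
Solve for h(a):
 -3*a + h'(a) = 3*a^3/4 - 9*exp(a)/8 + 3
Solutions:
 h(a) = C1 + 3*a^4/16 + 3*a^2/2 + 3*a - 9*exp(a)/8


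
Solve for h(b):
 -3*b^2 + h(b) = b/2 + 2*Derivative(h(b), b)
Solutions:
 h(b) = C1*exp(b/2) + 3*b^2 + 25*b/2 + 25


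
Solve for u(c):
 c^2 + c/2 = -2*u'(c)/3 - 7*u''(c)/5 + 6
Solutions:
 u(c) = C1 + C2*exp(-10*c/21) - c^3/2 + 111*c^2/40 - 531*c/200


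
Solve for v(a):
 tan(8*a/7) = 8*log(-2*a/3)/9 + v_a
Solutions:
 v(a) = C1 - 8*a*log(-a)/9 - 8*a*log(2)/9 + 8*a/9 + 8*a*log(3)/9 - 7*log(cos(8*a/7))/8


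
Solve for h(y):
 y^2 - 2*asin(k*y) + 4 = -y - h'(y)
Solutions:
 h(y) = C1 - y^3/3 - y^2/2 - 4*y + 2*Piecewise((y*asin(k*y) + sqrt(-k^2*y^2 + 1)/k, Ne(k, 0)), (0, True))


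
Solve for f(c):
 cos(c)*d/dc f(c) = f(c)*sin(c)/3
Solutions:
 f(c) = C1/cos(c)^(1/3)


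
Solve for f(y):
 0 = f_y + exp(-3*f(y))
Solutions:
 f(y) = log(C1 - 3*y)/3
 f(y) = log((-3^(1/3) - 3^(5/6)*I)*(C1 - y)^(1/3)/2)
 f(y) = log((-3^(1/3) + 3^(5/6)*I)*(C1 - y)^(1/3)/2)


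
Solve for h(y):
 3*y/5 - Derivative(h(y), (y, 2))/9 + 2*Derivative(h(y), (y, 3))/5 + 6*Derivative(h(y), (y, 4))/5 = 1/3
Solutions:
 h(y) = C1 + C2*y + C3*exp(y*(-3 + sqrt(39))/18) + C4*exp(-y*(3 + sqrt(39))/18) + 9*y^3/10 + 411*y^2/50


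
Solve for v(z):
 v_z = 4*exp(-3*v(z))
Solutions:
 v(z) = log(C1 + 12*z)/3
 v(z) = log((-3^(1/3) - 3^(5/6)*I)*(C1 + 4*z)^(1/3)/2)
 v(z) = log((-3^(1/3) + 3^(5/6)*I)*(C1 + 4*z)^(1/3)/2)


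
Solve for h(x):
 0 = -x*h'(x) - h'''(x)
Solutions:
 h(x) = C1 + Integral(C2*airyai(-x) + C3*airybi(-x), x)


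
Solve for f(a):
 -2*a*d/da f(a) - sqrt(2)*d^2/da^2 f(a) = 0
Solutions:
 f(a) = C1 + C2*erf(2^(3/4)*a/2)


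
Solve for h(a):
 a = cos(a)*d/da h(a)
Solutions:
 h(a) = C1 + Integral(a/cos(a), a)


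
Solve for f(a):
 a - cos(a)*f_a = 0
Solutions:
 f(a) = C1 + Integral(a/cos(a), a)


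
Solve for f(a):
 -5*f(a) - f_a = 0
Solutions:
 f(a) = C1*exp(-5*a)


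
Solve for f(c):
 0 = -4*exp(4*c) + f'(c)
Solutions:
 f(c) = C1 + exp(4*c)


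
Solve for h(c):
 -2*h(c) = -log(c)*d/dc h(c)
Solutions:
 h(c) = C1*exp(2*li(c))


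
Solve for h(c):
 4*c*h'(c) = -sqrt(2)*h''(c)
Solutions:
 h(c) = C1 + C2*erf(2^(1/4)*c)


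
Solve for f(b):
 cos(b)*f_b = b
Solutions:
 f(b) = C1 + Integral(b/cos(b), b)


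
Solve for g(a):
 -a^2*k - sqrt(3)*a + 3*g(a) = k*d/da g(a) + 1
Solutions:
 g(a) = C1*exp(3*a/k) + a^2*k/3 + 2*a*k^2/9 + sqrt(3)*a/3 + 2*k^3/27 + sqrt(3)*k/9 + 1/3


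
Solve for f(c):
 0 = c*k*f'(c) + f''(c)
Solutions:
 f(c) = Piecewise((-sqrt(2)*sqrt(pi)*C1*erf(sqrt(2)*c*sqrt(k)/2)/(2*sqrt(k)) - C2, (k > 0) | (k < 0)), (-C1*c - C2, True))


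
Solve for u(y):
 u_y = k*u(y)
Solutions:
 u(y) = C1*exp(k*y)


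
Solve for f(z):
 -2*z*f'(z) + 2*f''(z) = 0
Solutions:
 f(z) = C1 + C2*erfi(sqrt(2)*z/2)


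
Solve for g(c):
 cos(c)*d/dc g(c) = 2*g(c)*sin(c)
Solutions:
 g(c) = C1/cos(c)^2


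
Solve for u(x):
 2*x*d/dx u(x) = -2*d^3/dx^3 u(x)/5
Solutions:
 u(x) = C1 + Integral(C2*airyai(-5^(1/3)*x) + C3*airybi(-5^(1/3)*x), x)


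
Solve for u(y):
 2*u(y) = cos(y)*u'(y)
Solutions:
 u(y) = C1*(sin(y) + 1)/(sin(y) - 1)


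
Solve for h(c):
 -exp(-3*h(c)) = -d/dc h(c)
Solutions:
 h(c) = log(C1 + 3*c)/3
 h(c) = log((-3^(1/3) - 3^(5/6)*I)*(C1 + c)^(1/3)/2)
 h(c) = log((-3^(1/3) + 3^(5/6)*I)*(C1 + c)^(1/3)/2)


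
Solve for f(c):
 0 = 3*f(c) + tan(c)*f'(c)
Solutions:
 f(c) = C1/sin(c)^3


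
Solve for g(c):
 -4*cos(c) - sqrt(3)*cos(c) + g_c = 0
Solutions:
 g(c) = C1 + sqrt(3)*sin(c) + 4*sin(c)


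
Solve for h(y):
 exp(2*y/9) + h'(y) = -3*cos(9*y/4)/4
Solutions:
 h(y) = C1 - 9*exp(2*y/9)/2 - sin(9*y/4)/3


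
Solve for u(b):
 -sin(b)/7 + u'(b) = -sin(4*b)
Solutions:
 u(b) = C1 - cos(b)/7 + cos(4*b)/4


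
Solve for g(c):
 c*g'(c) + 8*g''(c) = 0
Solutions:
 g(c) = C1 + C2*erf(c/4)


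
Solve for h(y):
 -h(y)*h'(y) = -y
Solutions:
 h(y) = -sqrt(C1 + y^2)
 h(y) = sqrt(C1 + y^2)


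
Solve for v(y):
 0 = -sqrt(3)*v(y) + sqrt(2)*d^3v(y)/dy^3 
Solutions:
 v(y) = C3*exp(2^(5/6)*3^(1/6)*y/2) + (C1*sin(2^(5/6)*3^(2/3)*y/4) + C2*cos(2^(5/6)*3^(2/3)*y/4))*exp(-2^(5/6)*3^(1/6)*y/4)


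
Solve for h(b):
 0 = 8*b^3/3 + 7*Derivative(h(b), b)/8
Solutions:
 h(b) = C1 - 16*b^4/21


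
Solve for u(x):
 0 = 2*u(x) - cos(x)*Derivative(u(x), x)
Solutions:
 u(x) = C1*(sin(x) + 1)/(sin(x) - 1)


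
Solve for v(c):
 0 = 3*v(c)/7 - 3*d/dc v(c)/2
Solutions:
 v(c) = C1*exp(2*c/7)


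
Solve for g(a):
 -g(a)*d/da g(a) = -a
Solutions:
 g(a) = -sqrt(C1 + a^2)
 g(a) = sqrt(C1 + a^2)


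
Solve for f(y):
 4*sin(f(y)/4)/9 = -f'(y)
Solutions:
 4*y/9 + 2*log(cos(f(y)/4) - 1) - 2*log(cos(f(y)/4) + 1) = C1


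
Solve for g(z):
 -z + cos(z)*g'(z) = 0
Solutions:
 g(z) = C1 + Integral(z/cos(z), z)


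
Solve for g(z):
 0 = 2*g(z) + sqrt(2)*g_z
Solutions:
 g(z) = C1*exp(-sqrt(2)*z)


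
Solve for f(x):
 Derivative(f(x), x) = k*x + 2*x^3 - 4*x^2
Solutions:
 f(x) = C1 + k*x^2/2 + x^4/2 - 4*x^3/3


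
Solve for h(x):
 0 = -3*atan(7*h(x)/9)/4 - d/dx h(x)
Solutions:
 Integral(1/atan(7*_y/9), (_y, h(x))) = C1 - 3*x/4


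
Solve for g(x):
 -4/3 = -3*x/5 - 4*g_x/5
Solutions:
 g(x) = C1 - 3*x^2/8 + 5*x/3


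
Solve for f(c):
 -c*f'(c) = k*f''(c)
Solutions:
 f(c) = C1 + C2*sqrt(k)*erf(sqrt(2)*c*sqrt(1/k)/2)


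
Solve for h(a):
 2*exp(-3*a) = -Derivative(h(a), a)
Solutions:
 h(a) = C1 + 2*exp(-3*a)/3


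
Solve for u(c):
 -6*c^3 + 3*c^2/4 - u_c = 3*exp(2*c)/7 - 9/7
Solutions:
 u(c) = C1 - 3*c^4/2 + c^3/4 + 9*c/7 - 3*exp(2*c)/14


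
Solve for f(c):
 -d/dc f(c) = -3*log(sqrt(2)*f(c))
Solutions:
 -2*Integral(1/(2*log(_y) + log(2)), (_y, f(c)))/3 = C1 - c


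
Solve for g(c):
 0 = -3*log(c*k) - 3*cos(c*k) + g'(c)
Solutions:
 g(c) = C1 + 3*c*log(c*k) - 3*c + 3*Piecewise((sin(c*k)/k, Ne(k, 0)), (c, True))


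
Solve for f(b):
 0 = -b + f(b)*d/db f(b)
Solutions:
 f(b) = -sqrt(C1 + b^2)
 f(b) = sqrt(C1 + b^2)


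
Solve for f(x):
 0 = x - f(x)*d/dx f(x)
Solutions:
 f(x) = -sqrt(C1 + x^2)
 f(x) = sqrt(C1 + x^2)


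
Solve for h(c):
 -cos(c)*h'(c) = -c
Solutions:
 h(c) = C1 + Integral(c/cos(c), c)


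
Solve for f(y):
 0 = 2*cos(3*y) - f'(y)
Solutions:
 f(y) = C1 + 2*sin(3*y)/3


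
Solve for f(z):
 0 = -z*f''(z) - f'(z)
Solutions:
 f(z) = C1 + C2*log(z)


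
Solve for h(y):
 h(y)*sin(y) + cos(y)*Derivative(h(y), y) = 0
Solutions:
 h(y) = C1*cos(y)


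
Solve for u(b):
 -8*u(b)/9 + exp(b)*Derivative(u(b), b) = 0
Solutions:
 u(b) = C1*exp(-8*exp(-b)/9)


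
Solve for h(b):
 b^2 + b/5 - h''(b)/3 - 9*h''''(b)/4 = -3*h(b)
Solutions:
 h(b) = C1*exp(-sqrt(6)*b*sqrt(-1 + 2*sqrt(61))/9) + C2*exp(sqrt(6)*b*sqrt(-1 + 2*sqrt(61))/9) + C3*sin(sqrt(6)*b*sqrt(1 + 2*sqrt(61))/9) + C4*cos(sqrt(6)*b*sqrt(1 + 2*sqrt(61))/9) - b^2/3 - b/15 - 2/27


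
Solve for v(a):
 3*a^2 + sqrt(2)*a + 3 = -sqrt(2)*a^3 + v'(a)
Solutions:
 v(a) = C1 + sqrt(2)*a^4/4 + a^3 + sqrt(2)*a^2/2 + 3*a


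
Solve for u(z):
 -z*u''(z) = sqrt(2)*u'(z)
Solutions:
 u(z) = C1 + C2*z^(1 - sqrt(2))


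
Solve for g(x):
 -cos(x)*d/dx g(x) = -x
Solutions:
 g(x) = C1 + Integral(x/cos(x), x)


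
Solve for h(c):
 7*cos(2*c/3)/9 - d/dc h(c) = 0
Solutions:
 h(c) = C1 + 7*sin(2*c/3)/6


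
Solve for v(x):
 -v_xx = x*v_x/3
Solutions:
 v(x) = C1 + C2*erf(sqrt(6)*x/6)


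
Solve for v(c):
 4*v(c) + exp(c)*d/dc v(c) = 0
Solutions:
 v(c) = C1*exp(4*exp(-c))


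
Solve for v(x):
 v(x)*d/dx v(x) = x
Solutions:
 v(x) = -sqrt(C1 + x^2)
 v(x) = sqrt(C1 + x^2)


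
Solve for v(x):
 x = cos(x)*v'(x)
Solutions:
 v(x) = C1 + Integral(x/cos(x), x)


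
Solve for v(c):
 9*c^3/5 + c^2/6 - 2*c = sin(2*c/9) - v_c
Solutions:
 v(c) = C1 - 9*c^4/20 - c^3/18 + c^2 - 9*cos(2*c/9)/2


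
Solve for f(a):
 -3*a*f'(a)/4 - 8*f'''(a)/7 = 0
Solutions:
 f(a) = C1 + Integral(C2*airyai(-42^(1/3)*a/4) + C3*airybi(-42^(1/3)*a/4), a)


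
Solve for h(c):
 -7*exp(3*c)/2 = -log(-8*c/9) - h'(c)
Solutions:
 h(c) = C1 - c*log(-c) + c*(-3*log(2) + 1 + 2*log(3)) + 7*exp(3*c)/6


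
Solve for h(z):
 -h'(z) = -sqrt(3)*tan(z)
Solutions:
 h(z) = C1 - sqrt(3)*log(cos(z))


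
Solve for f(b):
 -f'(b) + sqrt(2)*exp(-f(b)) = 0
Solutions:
 f(b) = log(C1 + sqrt(2)*b)


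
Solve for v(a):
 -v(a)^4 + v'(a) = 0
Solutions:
 v(a) = (-1/(C1 + 3*a))^(1/3)
 v(a) = (-1/(C1 + a))^(1/3)*(-3^(2/3) - 3*3^(1/6)*I)/6
 v(a) = (-1/(C1 + a))^(1/3)*(-3^(2/3) + 3*3^(1/6)*I)/6


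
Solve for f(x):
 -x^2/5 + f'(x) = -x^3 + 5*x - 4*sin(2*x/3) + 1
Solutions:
 f(x) = C1 - x^4/4 + x^3/15 + 5*x^2/2 + x + 6*cos(2*x/3)


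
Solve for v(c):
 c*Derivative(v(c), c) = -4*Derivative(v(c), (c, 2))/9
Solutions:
 v(c) = C1 + C2*erf(3*sqrt(2)*c/4)


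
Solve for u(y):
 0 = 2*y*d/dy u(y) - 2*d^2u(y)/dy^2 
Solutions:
 u(y) = C1 + C2*erfi(sqrt(2)*y/2)


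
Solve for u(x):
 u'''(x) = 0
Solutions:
 u(x) = C1 + C2*x + C3*x^2


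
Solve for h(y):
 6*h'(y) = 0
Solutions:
 h(y) = C1


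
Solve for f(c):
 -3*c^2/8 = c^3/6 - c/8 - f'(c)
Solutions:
 f(c) = C1 + c^4/24 + c^3/8 - c^2/16


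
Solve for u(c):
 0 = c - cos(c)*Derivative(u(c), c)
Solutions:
 u(c) = C1 + Integral(c/cos(c), c)


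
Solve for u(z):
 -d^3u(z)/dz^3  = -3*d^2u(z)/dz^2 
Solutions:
 u(z) = C1 + C2*z + C3*exp(3*z)


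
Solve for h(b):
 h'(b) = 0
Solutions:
 h(b) = C1


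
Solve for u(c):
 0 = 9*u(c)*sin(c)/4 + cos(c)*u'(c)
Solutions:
 u(c) = C1*cos(c)^(9/4)


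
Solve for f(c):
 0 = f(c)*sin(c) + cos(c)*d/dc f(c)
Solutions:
 f(c) = C1*cos(c)


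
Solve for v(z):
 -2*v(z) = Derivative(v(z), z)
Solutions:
 v(z) = C1*exp(-2*z)


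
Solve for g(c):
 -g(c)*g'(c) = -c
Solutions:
 g(c) = -sqrt(C1 + c^2)
 g(c) = sqrt(C1 + c^2)


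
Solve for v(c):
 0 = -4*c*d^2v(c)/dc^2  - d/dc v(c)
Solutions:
 v(c) = C1 + C2*c^(3/4)


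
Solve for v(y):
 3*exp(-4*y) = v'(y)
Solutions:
 v(y) = C1 - 3*exp(-4*y)/4


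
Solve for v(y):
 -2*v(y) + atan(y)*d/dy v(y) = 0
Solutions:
 v(y) = C1*exp(2*Integral(1/atan(y), y))


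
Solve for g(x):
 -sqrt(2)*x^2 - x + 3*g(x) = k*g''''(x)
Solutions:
 g(x) = C1*exp(-3^(1/4)*x*(1/k)^(1/4)) + C2*exp(3^(1/4)*x*(1/k)^(1/4)) + C3*exp(-3^(1/4)*I*x*(1/k)^(1/4)) + C4*exp(3^(1/4)*I*x*(1/k)^(1/4)) + sqrt(2)*x^2/3 + x/3


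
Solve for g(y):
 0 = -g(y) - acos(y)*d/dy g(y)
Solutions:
 g(y) = C1*exp(-Integral(1/acos(y), y))


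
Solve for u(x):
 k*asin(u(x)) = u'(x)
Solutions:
 Integral(1/asin(_y), (_y, u(x))) = C1 + k*x


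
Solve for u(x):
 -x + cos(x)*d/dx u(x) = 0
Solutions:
 u(x) = C1 + Integral(x/cos(x), x)


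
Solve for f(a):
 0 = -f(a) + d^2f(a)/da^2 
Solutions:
 f(a) = C1*exp(-a) + C2*exp(a)


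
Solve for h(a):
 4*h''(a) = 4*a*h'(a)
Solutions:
 h(a) = C1 + C2*erfi(sqrt(2)*a/2)


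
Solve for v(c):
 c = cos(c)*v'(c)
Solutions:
 v(c) = C1 + Integral(c/cos(c), c)


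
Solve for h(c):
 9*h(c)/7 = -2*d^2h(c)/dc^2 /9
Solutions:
 h(c) = C1*sin(9*sqrt(14)*c/14) + C2*cos(9*sqrt(14)*c/14)


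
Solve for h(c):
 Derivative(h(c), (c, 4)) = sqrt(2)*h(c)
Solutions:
 h(c) = C1*exp(-2^(1/8)*c) + C2*exp(2^(1/8)*c) + C3*sin(2^(1/8)*c) + C4*cos(2^(1/8)*c)


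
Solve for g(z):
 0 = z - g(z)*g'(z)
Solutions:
 g(z) = -sqrt(C1 + z^2)
 g(z) = sqrt(C1 + z^2)


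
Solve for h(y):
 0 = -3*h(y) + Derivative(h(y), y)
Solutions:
 h(y) = C1*exp(3*y)


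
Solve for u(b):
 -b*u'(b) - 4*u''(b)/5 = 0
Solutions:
 u(b) = C1 + C2*erf(sqrt(10)*b/4)


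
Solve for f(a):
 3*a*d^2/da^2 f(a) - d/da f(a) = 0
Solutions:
 f(a) = C1 + C2*a^(4/3)


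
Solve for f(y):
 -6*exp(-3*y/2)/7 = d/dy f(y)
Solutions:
 f(y) = C1 + 4*exp(-3*y/2)/7


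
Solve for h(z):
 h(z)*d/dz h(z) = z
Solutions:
 h(z) = -sqrt(C1 + z^2)
 h(z) = sqrt(C1 + z^2)


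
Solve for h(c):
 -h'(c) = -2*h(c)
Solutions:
 h(c) = C1*exp(2*c)


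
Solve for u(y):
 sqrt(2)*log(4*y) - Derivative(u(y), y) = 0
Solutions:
 u(y) = C1 + sqrt(2)*y*log(y) - sqrt(2)*y + 2*sqrt(2)*y*log(2)


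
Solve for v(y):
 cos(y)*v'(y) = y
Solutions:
 v(y) = C1 + Integral(y/cos(y), y)


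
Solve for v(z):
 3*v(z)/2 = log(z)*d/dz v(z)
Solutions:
 v(z) = C1*exp(3*li(z)/2)


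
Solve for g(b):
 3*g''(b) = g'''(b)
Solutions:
 g(b) = C1 + C2*b + C3*exp(3*b)


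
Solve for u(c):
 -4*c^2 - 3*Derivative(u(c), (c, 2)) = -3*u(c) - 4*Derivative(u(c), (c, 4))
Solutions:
 u(c) = 4*c^2/3 + (C1*sin(sqrt(2)*3^(1/4)*c*sin(atan(sqrt(39)/3)/2)/2) + C2*cos(sqrt(2)*3^(1/4)*c*sin(atan(sqrt(39)/3)/2)/2))*exp(-sqrt(2)*3^(1/4)*c*cos(atan(sqrt(39)/3)/2)/2) + (C3*sin(sqrt(2)*3^(1/4)*c*sin(atan(sqrt(39)/3)/2)/2) + C4*cos(sqrt(2)*3^(1/4)*c*sin(atan(sqrt(39)/3)/2)/2))*exp(sqrt(2)*3^(1/4)*c*cos(atan(sqrt(39)/3)/2)/2) + 8/3


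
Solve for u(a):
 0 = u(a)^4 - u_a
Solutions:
 u(a) = (-1/(C1 + 3*a))^(1/3)
 u(a) = (-1/(C1 + a))^(1/3)*(-3^(2/3) - 3*3^(1/6)*I)/6
 u(a) = (-1/(C1 + a))^(1/3)*(-3^(2/3) + 3*3^(1/6)*I)/6


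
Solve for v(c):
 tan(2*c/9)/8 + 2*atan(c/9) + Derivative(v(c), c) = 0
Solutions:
 v(c) = C1 - 2*c*atan(c/9) + 9*log(c^2 + 81) + 9*log(cos(2*c/9))/16


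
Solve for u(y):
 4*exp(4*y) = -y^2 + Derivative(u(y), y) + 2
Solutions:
 u(y) = C1 + y^3/3 - 2*y + exp(4*y)


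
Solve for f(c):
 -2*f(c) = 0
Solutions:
 f(c) = 0


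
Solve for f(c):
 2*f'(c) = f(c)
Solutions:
 f(c) = C1*exp(c/2)


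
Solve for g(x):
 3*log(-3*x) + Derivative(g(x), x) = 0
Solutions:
 g(x) = C1 - 3*x*log(-x) + 3*x*(1 - log(3))


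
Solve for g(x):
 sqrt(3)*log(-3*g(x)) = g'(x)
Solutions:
 -sqrt(3)*Integral(1/(log(-_y) + log(3)), (_y, g(x)))/3 = C1 - x


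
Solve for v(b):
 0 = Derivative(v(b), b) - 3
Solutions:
 v(b) = C1 + 3*b


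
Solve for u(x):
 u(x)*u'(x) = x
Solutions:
 u(x) = -sqrt(C1 + x^2)
 u(x) = sqrt(C1 + x^2)


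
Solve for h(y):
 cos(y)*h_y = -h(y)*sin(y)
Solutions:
 h(y) = C1*cos(y)


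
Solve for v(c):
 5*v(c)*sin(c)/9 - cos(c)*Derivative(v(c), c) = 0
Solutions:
 v(c) = C1/cos(c)^(5/9)


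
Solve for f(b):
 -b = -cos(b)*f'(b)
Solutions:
 f(b) = C1 + Integral(b/cos(b), b)


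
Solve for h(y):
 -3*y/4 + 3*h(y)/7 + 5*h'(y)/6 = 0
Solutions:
 h(y) = C1*exp(-18*y/35) + 7*y/4 - 245/72


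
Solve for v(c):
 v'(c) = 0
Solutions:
 v(c) = C1


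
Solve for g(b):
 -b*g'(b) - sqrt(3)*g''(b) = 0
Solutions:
 g(b) = C1 + C2*erf(sqrt(2)*3^(3/4)*b/6)


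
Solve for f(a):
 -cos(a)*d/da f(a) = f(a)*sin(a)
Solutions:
 f(a) = C1*cos(a)


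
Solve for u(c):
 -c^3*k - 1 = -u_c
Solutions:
 u(c) = C1 + c^4*k/4 + c


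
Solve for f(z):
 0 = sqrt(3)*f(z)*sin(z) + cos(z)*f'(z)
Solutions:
 f(z) = C1*cos(z)^(sqrt(3))


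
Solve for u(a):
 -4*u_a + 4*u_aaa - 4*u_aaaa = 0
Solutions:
 u(a) = C1 + C2*exp(a*(2*2^(1/3)/(3*sqrt(69) + 25)^(1/3) + 4 + 2^(2/3)*(3*sqrt(69) + 25)^(1/3))/12)*sin(2^(1/3)*sqrt(3)*a*(-2^(1/3)*(3*sqrt(69) + 25)^(1/3) + 2/(3*sqrt(69) + 25)^(1/3))/12) + C3*exp(a*(2*2^(1/3)/(3*sqrt(69) + 25)^(1/3) + 4 + 2^(2/3)*(3*sqrt(69) + 25)^(1/3))/12)*cos(2^(1/3)*sqrt(3)*a*(-2^(1/3)*(3*sqrt(69) + 25)^(1/3) + 2/(3*sqrt(69) + 25)^(1/3))/12) + C4*exp(a*(-2^(2/3)*(3*sqrt(69) + 25)^(1/3) - 2*2^(1/3)/(3*sqrt(69) + 25)^(1/3) + 2)/6)


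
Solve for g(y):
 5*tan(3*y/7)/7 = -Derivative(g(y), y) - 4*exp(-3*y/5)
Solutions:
 g(y) = C1 - 5*log(tan(3*y/7)^2 + 1)/6 + 20*exp(-3*y/5)/3


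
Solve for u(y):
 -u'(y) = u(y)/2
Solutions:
 u(y) = C1*exp(-y/2)


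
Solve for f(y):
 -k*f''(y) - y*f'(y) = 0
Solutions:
 f(y) = C1 + C2*sqrt(k)*erf(sqrt(2)*y*sqrt(1/k)/2)


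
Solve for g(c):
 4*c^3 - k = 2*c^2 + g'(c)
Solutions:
 g(c) = C1 + c^4 - 2*c^3/3 - c*k


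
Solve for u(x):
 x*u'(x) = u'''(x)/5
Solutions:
 u(x) = C1 + Integral(C2*airyai(5^(1/3)*x) + C3*airybi(5^(1/3)*x), x)


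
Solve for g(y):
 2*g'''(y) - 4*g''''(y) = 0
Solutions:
 g(y) = C1 + C2*y + C3*y^2 + C4*exp(y/2)


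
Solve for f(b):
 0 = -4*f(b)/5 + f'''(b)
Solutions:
 f(b) = C3*exp(10^(2/3)*b/5) + (C1*sin(10^(2/3)*sqrt(3)*b/10) + C2*cos(10^(2/3)*sqrt(3)*b/10))*exp(-10^(2/3)*b/10)


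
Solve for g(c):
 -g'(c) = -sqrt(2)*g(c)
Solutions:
 g(c) = C1*exp(sqrt(2)*c)


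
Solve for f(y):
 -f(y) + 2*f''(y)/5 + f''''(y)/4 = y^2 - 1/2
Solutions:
 f(y) = C1*exp(-sqrt(10)*y*sqrt(-2 + sqrt(29))/5) + C2*exp(sqrt(10)*y*sqrt(-2 + sqrt(29))/5) + C3*sin(sqrt(10)*y*sqrt(2 + sqrt(29))/5) + C4*cos(sqrt(10)*y*sqrt(2 + sqrt(29))/5) - y^2 - 3/10


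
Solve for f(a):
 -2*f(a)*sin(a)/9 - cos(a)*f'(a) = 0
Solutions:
 f(a) = C1*cos(a)^(2/9)


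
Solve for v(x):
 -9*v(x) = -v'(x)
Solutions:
 v(x) = C1*exp(9*x)


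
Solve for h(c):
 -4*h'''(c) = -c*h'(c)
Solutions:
 h(c) = C1 + Integral(C2*airyai(2^(1/3)*c/2) + C3*airybi(2^(1/3)*c/2), c)


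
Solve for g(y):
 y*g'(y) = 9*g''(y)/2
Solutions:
 g(y) = C1 + C2*erfi(y/3)


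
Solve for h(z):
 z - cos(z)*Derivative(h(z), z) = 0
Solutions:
 h(z) = C1 + Integral(z/cos(z), z)


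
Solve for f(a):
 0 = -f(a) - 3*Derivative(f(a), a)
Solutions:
 f(a) = C1*exp(-a/3)


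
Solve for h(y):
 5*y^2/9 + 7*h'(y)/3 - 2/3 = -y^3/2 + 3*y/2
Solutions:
 h(y) = C1 - 3*y^4/56 - 5*y^3/63 + 9*y^2/28 + 2*y/7


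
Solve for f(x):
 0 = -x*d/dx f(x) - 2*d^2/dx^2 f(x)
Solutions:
 f(x) = C1 + C2*erf(x/2)


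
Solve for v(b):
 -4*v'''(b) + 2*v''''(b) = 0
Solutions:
 v(b) = C1 + C2*b + C3*b^2 + C4*exp(2*b)


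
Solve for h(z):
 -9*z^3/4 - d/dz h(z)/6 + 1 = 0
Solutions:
 h(z) = C1 - 27*z^4/8 + 6*z


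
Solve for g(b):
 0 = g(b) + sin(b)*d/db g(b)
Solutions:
 g(b) = C1*sqrt(cos(b) + 1)/sqrt(cos(b) - 1)


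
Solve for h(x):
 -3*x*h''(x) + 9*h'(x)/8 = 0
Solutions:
 h(x) = C1 + C2*x^(11/8)


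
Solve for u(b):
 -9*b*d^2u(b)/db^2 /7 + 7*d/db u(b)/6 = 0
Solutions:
 u(b) = C1 + C2*b^(103/54)


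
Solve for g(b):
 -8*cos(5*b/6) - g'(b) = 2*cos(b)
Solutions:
 g(b) = C1 - 48*sin(5*b/6)/5 - 2*sin(b)


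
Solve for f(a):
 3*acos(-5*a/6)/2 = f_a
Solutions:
 f(a) = C1 + 3*a*acos(-5*a/6)/2 + 3*sqrt(36 - 25*a^2)/10


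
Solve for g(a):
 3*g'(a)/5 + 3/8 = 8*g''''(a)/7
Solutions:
 g(a) = C1 + C4*exp(21^(1/3)*5^(2/3)*a/10) - 5*a/8 + (C2*sin(3^(5/6)*5^(2/3)*7^(1/3)*a/20) + C3*cos(3^(5/6)*5^(2/3)*7^(1/3)*a/20))*exp(-21^(1/3)*5^(2/3)*a/20)


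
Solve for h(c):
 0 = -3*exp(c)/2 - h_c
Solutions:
 h(c) = C1 - 3*exp(c)/2


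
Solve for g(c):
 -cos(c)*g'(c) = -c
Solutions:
 g(c) = C1 + Integral(c/cos(c), c)


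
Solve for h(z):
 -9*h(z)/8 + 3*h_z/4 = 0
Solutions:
 h(z) = C1*exp(3*z/2)


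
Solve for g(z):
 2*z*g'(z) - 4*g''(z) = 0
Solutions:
 g(z) = C1 + C2*erfi(z/2)


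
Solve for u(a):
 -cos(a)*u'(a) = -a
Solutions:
 u(a) = C1 + Integral(a/cos(a), a)


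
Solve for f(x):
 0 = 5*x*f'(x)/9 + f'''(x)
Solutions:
 f(x) = C1 + Integral(C2*airyai(-15^(1/3)*x/3) + C3*airybi(-15^(1/3)*x/3), x)


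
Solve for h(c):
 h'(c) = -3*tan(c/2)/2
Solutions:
 h(c) = C1 + 3*log(cos(c/2))


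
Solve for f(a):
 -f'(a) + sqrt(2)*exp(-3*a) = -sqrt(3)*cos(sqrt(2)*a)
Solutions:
 f(a) = C1 + sqrt(6)*sin(sqrt(2)*a)/2 - sqrt(2)*exp(-3*a)/3


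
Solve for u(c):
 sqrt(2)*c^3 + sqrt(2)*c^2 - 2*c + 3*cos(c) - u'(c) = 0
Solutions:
 u(c) = C1 + sqrt(2)*c^4/4 + sqrt(2)*c^3/3 - c^2 + 3*sin(c)


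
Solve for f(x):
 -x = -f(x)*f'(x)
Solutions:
 f(x) = -sqrt(C1 + x^2)
 f(x) = sqrt(C1 + x^2)


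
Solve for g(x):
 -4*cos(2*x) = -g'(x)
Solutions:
 g(x) = C1 + 2*sin(2*x)


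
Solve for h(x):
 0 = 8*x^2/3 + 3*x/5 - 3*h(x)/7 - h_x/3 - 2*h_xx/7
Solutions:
 h(x) = 56*x^2/9 - 3353*x/405 + (C1*sin(sqrt(167)*x/12) + C2*cos(sqrt(167)*x/12))*exp(-7*x/12) - 6769/3645


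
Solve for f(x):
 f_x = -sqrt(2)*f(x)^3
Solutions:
 f(x) = -sqrt(2)*sqrt(-1/(C1 - sqrt(2)*x))/2
 f(x) = sqrt(2)*sqrt(-1/(C1 - sqrt(2)*x))/2


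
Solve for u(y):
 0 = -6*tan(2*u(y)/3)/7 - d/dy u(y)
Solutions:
 u(y) = -3*asin(C1*exp(-4*y/7))/2 + 3*pi/2
 u(y) = 3*asin(C1*exp(-4*y/7))/2


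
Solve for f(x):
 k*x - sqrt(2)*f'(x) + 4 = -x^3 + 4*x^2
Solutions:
 f(x) = C1 + sqrt(2)*k*x^2/4 + sqrt(2)*x^4/8 - 2*sqrt(2)*x^3/3 + 2*sqrt(2)*x


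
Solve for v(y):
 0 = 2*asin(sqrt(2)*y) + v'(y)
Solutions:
 v(y) = C1 - 2*y*asin(sqrt(2)*y) - sqrt(2)*sqrt(1 - 2*y^2)


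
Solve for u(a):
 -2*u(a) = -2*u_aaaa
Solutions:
 u(a) = C1*exp(-a) + C2*exp(a) + C3*sin(a) + C4*cos(a)


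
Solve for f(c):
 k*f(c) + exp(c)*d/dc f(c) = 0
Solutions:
 f(c) = C1*exp(k*exp(-c))


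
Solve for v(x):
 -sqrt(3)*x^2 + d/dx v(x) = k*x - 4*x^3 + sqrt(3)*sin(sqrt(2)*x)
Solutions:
 v(x) = C1 + k*x^2/2 - x^4 + sqrt(3)*x^3/3 - sqrt(6)*cos(sqrt(2)*x)/2


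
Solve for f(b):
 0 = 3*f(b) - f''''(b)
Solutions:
 f(b) = C1*exp(-3^(1/4)*b) + C2*exp(3^(1/4)*b) + C3*sin(3^(1/4)*b) + C4*cos(3^(1/4)*b)


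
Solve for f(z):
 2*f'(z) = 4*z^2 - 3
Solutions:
 f(z) = C1 + 2*z^3/3 - 3*z/2


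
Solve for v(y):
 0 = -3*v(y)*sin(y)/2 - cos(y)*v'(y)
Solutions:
 v(y) = C1*cos(y)^(3/2)


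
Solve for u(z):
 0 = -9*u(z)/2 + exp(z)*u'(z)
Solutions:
 u(z) = C1*exp(-9*exp(-z)/2)


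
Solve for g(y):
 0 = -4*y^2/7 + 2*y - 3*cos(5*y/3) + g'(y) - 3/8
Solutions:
 g(y) = C1 + 4*y^3/21 - y^2 + 3*y/8 + 9*sin(5*y/3)/5


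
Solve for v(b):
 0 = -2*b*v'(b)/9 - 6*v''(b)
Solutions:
 v(b) = C1 + C2*erf(sqrt(6)*b/18)


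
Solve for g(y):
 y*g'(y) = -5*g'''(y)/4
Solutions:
 g(y) = C1 + Integral(C2*airyai(-10^(2/3)*y/5) + C3*airybi(-10^(2/3)*y/5), y)


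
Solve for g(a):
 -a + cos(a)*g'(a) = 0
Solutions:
 g(a) = C1 + Integral(a/cos(a), a)


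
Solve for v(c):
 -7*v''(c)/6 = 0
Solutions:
 v(c) = C1 + C2*c


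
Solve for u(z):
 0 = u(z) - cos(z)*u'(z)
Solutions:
 u(z) = C1*sqrt(sin(z) + 1)/sqrt(sin(z) - 1)


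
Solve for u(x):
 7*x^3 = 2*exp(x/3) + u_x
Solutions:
 u(x) = C1 + 7*x^4/4 - 6*exp(x/3)


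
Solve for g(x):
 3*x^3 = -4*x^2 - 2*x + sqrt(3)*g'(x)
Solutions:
 g(x) = C1 + sqrt(3)*x^4/4 + 4*sqrt(3)*x^3/9 + sqrt(3)*x^2/3


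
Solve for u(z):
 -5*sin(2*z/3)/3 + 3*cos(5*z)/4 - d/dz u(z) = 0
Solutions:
 u(z) = C1 + 3*sin(5*z)/20 + 5*cos(2*z/3)/2


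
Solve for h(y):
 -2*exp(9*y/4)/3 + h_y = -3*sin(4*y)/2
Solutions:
 h(y) = C1 + 8*exp(9*y/4)/27 + 3*cos(4*y)/8


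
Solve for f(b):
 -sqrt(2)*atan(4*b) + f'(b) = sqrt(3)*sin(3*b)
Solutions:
 f(b) = C1 + sqrt(2)*(b*atan(4*b) - log(16*b^2 + 1)/8) - sqrt(3)*cos(3*b)/3


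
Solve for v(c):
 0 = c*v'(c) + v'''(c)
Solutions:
 v(c) = C1 + Integral(C2*airyai(-c) + C3*airybi(-c), c)


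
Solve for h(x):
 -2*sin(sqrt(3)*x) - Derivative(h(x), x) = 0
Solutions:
 h(x) = C1 + 2*sqrt(3)*cos(sqrt(3)*x)/3


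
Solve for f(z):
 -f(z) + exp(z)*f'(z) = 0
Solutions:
 f(z) = C1*exp(-exp(-z))


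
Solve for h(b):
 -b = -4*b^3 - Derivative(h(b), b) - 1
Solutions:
 h(b) = C1 - b^4 + b^2/2 - b


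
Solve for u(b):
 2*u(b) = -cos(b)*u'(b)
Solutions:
 u(b) = C1*(sin(b) - 1)/(sin(b) + 1)


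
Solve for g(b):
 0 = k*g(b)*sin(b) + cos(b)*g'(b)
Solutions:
 g(b) = C1*exp(k*log(cos(b)))


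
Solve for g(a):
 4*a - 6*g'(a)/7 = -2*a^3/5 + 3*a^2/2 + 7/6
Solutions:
 g(a) = C1 + 7*a^4/60 - 7*a^3/12 + 7*a^2/3 - 49*a/36


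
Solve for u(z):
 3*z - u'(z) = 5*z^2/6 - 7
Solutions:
 u(z) = C1 - 5*z^3/18 + 3*z^2/2 + 7*z


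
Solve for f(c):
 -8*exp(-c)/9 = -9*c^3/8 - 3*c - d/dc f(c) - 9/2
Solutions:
 f(c) = C1 - 9*c^4/32 - 3*c^2/2 - 9*c/2 - 8*exp(-c)/9


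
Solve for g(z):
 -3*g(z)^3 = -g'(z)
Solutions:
 g(z) = -sqrt(2)*sqrt(-1/(C1 + 3*z))/2
 g(z) = sqrt(2)*sqrt(-1/(C1 + 3*z))/2


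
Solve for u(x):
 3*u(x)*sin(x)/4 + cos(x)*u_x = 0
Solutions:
 u(x) = C1*cos(x)^(3/4)


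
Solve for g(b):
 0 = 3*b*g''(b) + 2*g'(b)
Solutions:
 g(b) = C1 + C2*b^(1/3)


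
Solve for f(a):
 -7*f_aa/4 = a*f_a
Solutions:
 f(a) = C1 + C2*erf(sqrt(14)*a/7)


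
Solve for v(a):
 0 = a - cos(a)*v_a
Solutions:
 v(a) = C1 + Integral(a/cos(a), a)


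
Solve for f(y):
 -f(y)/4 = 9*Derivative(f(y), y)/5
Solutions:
 f(y) = C1*exp(-5*y/36)


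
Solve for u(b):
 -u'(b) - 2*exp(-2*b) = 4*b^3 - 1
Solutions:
 u(b) = C1 - b^4 + b + exp(-2*b)


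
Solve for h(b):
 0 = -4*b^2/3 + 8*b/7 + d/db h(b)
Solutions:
 h(b) = C1 + 4*b^3/9 - 4*b^2/7


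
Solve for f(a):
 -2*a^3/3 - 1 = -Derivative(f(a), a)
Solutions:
 f(a) = C1 + a^4/6 + a


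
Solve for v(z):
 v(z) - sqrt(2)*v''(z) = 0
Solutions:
 v(z) = C1*exp(-2^(3/4)*z/2) + C2*exp(2^(3/4)*z/2)


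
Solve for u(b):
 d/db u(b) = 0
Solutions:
 u(b) = C1


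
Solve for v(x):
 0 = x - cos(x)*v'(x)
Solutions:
 v(x) = C1 + Integral(x/cos(x), x)


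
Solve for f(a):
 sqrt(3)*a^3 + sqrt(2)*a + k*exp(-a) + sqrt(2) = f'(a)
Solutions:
 f(a) = C1 + sqrt(3)*a^4/4 + sqrt(2)*a^2/2 + sqrt(2)*a - k*exp(-a)


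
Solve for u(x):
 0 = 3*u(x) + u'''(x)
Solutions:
 u(x) = C3*exp(-3^(1/3)*x) + (C1*sin(3^(5/6)*x/2) + C2*cos(3^(5/6)*x/2))*exp(3^(1/3)*x/2)


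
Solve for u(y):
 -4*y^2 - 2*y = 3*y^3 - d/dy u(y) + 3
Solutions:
 u(y) = C1 + 3*y^4/4 + 4*y^3/3 + y^2 + 3*y


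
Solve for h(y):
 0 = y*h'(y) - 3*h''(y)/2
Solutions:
 h(y) = C1 + C2*erfi(sqrt(3)*y/3)


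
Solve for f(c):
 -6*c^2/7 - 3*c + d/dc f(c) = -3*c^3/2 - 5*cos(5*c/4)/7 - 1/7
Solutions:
 f(c) = C1 - 3*c^4/8 + 2*c^3/7 + 3*c^2/2 - c/7 - 4*sin(5*c/4)/7


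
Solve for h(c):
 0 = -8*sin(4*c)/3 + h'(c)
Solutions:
 h(c) = C1 - 2*cos(4*c)/3


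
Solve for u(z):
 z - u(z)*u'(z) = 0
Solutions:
 u(z) = -sqrt(C1 + z^2)
 u(z) = sqrt(C1 + z^2)


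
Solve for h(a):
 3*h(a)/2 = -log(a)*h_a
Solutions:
 h(a) = C1*exp(-3*li(a)/2)


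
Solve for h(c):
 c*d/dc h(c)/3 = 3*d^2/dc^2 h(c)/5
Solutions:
 h(c) = C1 + C2*erfi(sqrt(10)*c/6)


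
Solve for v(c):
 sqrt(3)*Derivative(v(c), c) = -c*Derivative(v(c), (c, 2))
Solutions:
 v(c) = C1 + C2*c^(1 - sqrt(3))


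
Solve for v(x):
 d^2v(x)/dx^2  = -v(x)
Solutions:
 v(x) = C1*sin(x) + C2*cos(x)


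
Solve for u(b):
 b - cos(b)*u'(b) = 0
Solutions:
 u(b) = C1 + Integral(b/cos(b), b)


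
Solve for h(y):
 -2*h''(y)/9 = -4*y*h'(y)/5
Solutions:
 h(y) = C1 + C2*erfi(3*sqrt(5)*y/5)


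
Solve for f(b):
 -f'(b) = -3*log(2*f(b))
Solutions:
 -Integral(1/(log(_y) + log(2)), (_y, f(b)))/3 = C1 - b


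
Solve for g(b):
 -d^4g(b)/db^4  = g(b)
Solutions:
 g(b) = (C1*sin(sqrt(2)*b/2) + C2*cos(sqrt(2)*b/2))*exp(-sqrt(2)*b/2) + (C3*sin(sqrt(2)*b/2) + C4*cos(sqrt(2)*b/2))*exp(sqrt(2)*b/2)


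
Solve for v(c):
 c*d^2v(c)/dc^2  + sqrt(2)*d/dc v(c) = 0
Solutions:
 v(c) = C1 + C2*c^(1 - sqrt(2))


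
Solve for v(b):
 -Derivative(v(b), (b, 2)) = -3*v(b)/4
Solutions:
 v(b) = C1*exp(-sqrt(3)*b/2) + C2*exp(sqrt(3)*b/2)


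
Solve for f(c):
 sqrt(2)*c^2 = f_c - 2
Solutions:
 f(c) = C1 + sqrt(2)*c^3/3 + 2*c


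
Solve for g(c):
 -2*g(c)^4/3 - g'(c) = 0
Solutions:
 g(c) = (-1 - sqrt(3)*I)*(1/(C1 + 2*c))^(1/3)/2
 g(c) = (-1 + sqrt(3)*I)*(1/(C1 + 2*c))^(1/3)/2
 g(c) = (1/(C1 + 2*c))^(1/3)


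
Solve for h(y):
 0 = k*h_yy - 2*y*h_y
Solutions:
 h(y) = C1 + C2*erf(y*sqrt(-1/k))/sqrt(-1/k)


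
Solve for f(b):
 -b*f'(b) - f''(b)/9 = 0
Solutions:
 f(b) = C1 + C2*erf(3*sqrt(2)*b/2)


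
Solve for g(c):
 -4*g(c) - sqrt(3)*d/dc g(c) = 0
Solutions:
 g(c) = C1*exp(-4*sqrt(3)*c/3)


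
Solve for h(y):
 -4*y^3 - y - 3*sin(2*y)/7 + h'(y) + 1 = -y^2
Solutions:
 h(y) = C1 + y^4 - y^3/3 + y^2/2 - y - 3*cos(2*y)/14


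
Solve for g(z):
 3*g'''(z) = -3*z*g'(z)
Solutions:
 g(z) = C1 + Integral(C2*airyai(-z) + C3*airybi(-z), z)


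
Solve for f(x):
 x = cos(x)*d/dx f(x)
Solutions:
 f(x) = C1 + Integral(x/cos(x), x)


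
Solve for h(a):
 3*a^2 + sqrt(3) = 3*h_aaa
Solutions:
 h(a) = C1 + C2*a + C3*a^2 + a^5/60 + sqrt(3)*a^3/18


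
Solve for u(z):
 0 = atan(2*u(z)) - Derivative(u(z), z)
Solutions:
 Integral(1/atan(2*_y), (_y, u(z))) = C1 + z
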